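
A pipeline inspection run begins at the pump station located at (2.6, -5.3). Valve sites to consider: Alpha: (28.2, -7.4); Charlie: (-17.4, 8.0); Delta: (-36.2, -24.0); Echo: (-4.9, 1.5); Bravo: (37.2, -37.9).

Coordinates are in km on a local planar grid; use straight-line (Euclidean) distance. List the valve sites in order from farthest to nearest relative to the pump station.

Bravo, Delta, Alpha, Charlie, Echo

Distance from the pump station at (2.6, -5.3) to each:
Bravo (37.2, -37.9): 47.5 km
Delta (-36.2, -24.0): 43.1 km
Alpha (28.2, -7.4): 25.7 km
Charlie (-17.4, 8.0): 24.0 km
Echo (-4.9, 1.5): 10.1 km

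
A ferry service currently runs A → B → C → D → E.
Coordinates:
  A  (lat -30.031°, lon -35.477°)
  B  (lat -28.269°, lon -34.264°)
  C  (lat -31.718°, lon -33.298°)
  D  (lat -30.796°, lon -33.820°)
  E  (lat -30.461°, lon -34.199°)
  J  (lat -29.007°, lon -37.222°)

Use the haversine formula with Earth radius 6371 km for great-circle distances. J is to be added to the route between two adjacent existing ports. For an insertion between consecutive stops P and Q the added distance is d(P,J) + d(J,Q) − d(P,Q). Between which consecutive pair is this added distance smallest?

Added distance for inserting J between each consecutive pair:
A–B: 275.1 km
B–C: 387.7 km
C–D: 751.8 km
D–E: 665.2 km
Smallest added distance is 275.1 km, inserting between A and B.

between A and B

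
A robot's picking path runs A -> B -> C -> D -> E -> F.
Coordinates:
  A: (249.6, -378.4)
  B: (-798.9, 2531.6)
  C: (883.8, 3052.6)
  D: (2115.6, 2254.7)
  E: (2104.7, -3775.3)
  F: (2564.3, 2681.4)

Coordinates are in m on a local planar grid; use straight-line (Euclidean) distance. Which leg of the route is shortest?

C–D

Leg distances:
A→B: 3093.1 m
B→C: 1761.5 m
C→D: 1467.6 m
D→E: 6030.0 m
E→F: 6473.0 m
The shortest leg is C–D at 1467.6 m.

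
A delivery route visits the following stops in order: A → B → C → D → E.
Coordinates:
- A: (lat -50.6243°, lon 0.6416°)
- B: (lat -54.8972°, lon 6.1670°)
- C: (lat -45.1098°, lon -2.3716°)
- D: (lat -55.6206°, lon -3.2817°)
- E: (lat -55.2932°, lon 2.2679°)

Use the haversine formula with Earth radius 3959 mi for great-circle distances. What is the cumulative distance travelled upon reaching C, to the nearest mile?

Leg distances:
A→B: 374.7 mi  (cumulative 374.7 mi)
B→C: 774.1 mi  (cumulative 1148.7 mi)
Cumulative distance at C ≈ 1149 mi.

1149 mi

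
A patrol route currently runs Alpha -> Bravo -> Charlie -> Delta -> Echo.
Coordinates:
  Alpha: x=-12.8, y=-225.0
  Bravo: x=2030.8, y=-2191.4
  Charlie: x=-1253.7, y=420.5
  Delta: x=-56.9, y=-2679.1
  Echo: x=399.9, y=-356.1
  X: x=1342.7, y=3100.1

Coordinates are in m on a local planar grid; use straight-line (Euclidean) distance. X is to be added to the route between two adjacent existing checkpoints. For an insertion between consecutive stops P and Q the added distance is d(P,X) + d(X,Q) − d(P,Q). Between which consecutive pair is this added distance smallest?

Added distance for inserting X between each consecutive pair:
Alpha–Bravo: 6090.8 m
Bravo–Charlie: 4870.8 m
Charlie–Delta: 6354.8 m
Delta–Echo: 7161.3 m
Smallest added distance is 4870.8 m, inserting between Bravo and Charlie.

between Bravo and Charlie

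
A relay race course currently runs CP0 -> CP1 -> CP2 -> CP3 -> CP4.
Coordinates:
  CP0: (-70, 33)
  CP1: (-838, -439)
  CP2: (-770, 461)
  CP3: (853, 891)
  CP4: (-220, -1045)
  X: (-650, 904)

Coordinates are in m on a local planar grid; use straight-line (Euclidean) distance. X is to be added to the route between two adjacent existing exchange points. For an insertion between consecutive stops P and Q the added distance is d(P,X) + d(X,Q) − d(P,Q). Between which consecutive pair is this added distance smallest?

between CP2 and CP3

Added distance for inserting X between each consecutive pair:
CP0–CP1: 1501.1 m
CP1–CP2: 912.5 m
CP2–CP3: 283.0 m
CP3–CP4: 1285.5 m
Smallest added distance is 283.0 m, inserting between CP2 and CP3.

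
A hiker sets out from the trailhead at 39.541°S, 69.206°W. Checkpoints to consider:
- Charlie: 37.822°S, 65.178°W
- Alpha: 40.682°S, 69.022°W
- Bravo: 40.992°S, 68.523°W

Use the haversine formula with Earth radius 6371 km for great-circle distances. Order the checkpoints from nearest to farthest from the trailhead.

Alpha, Bravo, Charlie

Distance from the trailhead at 39.541°S, 69.206°W to each:
Alpha 40.682°S, 69.022°W: 127.8 km
Bravo 40.992°S, 68.523°W: 171.4 km
Charlie 37.822°S, 65.178°W: 398.4 km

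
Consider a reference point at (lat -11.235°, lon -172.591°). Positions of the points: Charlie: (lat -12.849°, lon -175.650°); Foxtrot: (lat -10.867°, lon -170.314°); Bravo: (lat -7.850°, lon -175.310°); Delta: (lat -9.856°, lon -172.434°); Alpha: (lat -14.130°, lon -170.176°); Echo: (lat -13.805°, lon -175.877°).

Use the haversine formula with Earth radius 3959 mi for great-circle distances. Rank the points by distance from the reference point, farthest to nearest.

Computing each great-circle distance from (lat -11.235°, lon -172.591°):
Bravo (lat -7.850°, lon -175.310°): 298.4 mi
Echo (lat -13.805°, lon -175.877°): 284.0 mi
Alpha (lat -14.130°, lon -170.176°): 257.9 mi
Charlie (lat -12.849°, lon -175.650°): 234.9 mi
Foxtrot (lat -10.867°, lon -170.314°): 156.5 mi
Delta (lat -9.856°, lon -172.434°): 95.9 mi

Bravo, Echo, Alpha, Charlie, Foxtrot, Delta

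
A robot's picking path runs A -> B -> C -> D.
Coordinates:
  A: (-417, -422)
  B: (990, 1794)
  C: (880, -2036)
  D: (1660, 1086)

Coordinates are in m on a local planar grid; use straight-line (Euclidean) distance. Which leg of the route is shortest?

Leg distances:
A→B: 2624.9 m
B→C: 3831.6 m
C→D: 3218.0 m
The shortest leg is A–B at 2624.9 m.

A–B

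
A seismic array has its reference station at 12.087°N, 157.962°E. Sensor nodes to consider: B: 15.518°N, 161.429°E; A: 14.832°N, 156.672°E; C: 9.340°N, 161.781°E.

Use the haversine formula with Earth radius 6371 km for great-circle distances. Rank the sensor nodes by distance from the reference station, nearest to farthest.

Distances from the reference station:
A 14.832°N, 156.672°E: 335.6 km
C 9.340°N, 161.781°E: 517.1 km
B 15.518°N, 161.429°E: 534.5 km

A, C, B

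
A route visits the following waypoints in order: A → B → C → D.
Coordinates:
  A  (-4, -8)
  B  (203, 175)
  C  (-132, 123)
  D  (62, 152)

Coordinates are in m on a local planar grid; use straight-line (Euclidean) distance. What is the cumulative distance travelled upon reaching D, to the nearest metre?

811 m

Leg distances:
A→B: 276.3 m  (cumulative 276.3 m)
B→C: 339.0 m  (cumulative 615.3 m)
C→D: 196.2 m  (cumulative 811.5 m)
Cumulative distance at D ≈ 811 m.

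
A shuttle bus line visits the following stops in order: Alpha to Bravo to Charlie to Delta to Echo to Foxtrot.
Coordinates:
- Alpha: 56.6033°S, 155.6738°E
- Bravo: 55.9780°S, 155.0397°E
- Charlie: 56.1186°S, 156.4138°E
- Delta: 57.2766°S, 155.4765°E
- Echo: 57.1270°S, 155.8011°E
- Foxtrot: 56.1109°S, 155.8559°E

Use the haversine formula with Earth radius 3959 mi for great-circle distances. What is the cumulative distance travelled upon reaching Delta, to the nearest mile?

Leg distances:
Alpha→Bravo: 49.6 mi  (cumulative 49.6 mi)
Bravo→Charlie: 53.9 mi  (cumulative 103.5 mi)
Charlie→Delta: 87.6 mi  (cumulative 191.0 mi)
Cumulative distance at Delta ≈ 191 mi.

191 mi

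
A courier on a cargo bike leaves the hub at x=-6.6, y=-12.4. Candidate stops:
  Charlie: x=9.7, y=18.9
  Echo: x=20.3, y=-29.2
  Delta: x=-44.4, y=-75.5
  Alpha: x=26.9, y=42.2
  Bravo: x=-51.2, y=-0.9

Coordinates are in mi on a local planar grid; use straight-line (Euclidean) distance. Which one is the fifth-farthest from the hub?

Echo

Distance to each, sorted:
Delta: 73.6 mi
Alpha: 64.1 mi
Bravo: 46.1 mi
Charlie: 35.3 mi
Echo: 31.7 mi
The fifth-farthest is Echo at 31.7 mi.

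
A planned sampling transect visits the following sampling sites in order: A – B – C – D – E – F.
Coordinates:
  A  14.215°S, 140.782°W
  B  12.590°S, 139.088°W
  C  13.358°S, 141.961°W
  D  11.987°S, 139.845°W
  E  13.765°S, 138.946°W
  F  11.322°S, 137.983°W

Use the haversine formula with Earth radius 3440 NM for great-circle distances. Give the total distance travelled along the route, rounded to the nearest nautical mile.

Leg distances:
A→B: 138.9 NM  (cumulative 138.9 NM)
B→C: 174.3 NM  (cumulative 313.2 NM)
C→D: 148.8 NM  (cumulative 462.0 NM)
D→E: 119.0 NM  (cumulative 581.0 NM)
E→F: 157.2 NM  (cumulative 738.2 NM)
Total route length ≈ 738 NM.

738 NM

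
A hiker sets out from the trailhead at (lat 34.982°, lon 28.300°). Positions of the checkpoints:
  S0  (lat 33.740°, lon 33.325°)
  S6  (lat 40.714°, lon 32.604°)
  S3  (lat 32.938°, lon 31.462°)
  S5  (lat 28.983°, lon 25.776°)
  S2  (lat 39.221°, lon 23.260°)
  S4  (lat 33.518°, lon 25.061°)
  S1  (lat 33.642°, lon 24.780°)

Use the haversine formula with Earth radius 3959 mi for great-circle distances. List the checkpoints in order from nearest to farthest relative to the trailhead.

Distances from the trailhead:
S4 (lat 33.518°, lon 25.061°): 210.8 mi
S1 (lat 33.642°, lon 24.780°): 221.2 mi
S3 (lat 32.938°, lon 31.462°): 229.7 mi
S0 (lat 33.740°, lon 33.325°): 299.2 mi
S2 (lat 39.221°, lon 23.260°): 403.5 mi
S5 (lat 28.983°, lon 25.776°): 440.1 mi
S6 (lat 40.714°, lon 32.604°): 460.3 mi

S4, S1, S3, S0, S2, S5, S6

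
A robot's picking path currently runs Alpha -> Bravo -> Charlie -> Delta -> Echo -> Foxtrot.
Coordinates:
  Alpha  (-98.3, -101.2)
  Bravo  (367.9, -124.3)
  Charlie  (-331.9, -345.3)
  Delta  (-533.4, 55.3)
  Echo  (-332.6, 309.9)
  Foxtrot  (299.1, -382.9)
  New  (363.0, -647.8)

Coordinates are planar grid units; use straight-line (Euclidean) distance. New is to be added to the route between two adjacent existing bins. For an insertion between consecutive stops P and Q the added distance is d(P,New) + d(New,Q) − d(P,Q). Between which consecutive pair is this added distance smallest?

between Echo and Foxtrot

Added distance for inserting New between each consecutive pair:
Alpha–Bravo: 772.0
Bravo–Charlie: 547.5
Charlie–Delta: 1448.7
Delta–Echo: 1998.6
Echo–Foxtrot: 518.6
Smallest added distance is 518.6, inserting between Echo and Foxtrot.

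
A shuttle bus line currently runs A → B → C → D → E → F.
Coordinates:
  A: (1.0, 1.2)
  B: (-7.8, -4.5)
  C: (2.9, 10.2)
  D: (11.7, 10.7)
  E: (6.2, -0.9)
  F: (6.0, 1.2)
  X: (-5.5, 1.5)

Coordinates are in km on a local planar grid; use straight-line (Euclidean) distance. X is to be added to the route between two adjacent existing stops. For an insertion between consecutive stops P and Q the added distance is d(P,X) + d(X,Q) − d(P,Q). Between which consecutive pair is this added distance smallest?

Added distance for inserting X between each consecutive pair:
A–B: 2.4 km
B–C: 0.3 km
C–D: 22.8 km
D–E: 18.6 km
E–F: 21.3 km
Smallest added distance is 0.3 km, inserting between B and C.

between B and C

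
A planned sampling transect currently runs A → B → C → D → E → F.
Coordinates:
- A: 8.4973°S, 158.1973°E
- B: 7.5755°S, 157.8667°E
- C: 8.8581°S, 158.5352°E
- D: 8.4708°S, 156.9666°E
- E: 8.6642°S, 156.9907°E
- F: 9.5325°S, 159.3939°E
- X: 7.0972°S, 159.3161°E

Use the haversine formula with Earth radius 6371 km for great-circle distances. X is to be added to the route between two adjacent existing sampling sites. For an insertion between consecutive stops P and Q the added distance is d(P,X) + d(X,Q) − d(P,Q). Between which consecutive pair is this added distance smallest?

Added distance for inserting X between each consecutive pair:
A–B: 258.3 km
B–C: 221.8 km
C–D: 336.7 km
D–E: 588.6 km
E–F: 299.7 km
Smallest added distance is 221.8 km, inserting between B and C.

between B and C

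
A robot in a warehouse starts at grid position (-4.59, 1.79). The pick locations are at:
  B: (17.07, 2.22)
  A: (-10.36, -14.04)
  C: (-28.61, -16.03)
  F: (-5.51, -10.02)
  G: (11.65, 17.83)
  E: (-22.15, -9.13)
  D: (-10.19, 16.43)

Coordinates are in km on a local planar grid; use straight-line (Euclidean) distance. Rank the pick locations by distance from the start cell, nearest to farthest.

F, D, A, E, B, G, C

Distances from the start cell:
F (-5.51, -10.02): 11.8 km
D (-10.19, 16.43): 15.7 km
A (-10.36, -14.04): 16.8 km
E (-22.15, -9.13): 20.7 km
B (17.07, 2.22): 21.7 km
G (11.65, 17.83): 22.8 km
C (-28.61, -16.03): 29.9 km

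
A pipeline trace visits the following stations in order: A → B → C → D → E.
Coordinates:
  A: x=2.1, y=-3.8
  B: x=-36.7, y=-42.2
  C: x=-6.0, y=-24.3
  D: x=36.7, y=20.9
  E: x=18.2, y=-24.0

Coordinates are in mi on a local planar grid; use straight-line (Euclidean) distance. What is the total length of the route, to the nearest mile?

201 mi

Leg distances:
A→B: 54.6 mi  (cumulative 54.6 mi)
B→C: 35.5 mi  (cumulative 90.1 mi)
C→D: 62.2 mi  (cumulative 152.3 mi)
D→E: 48.6 mi  (cumulative 200.9 mi)
Total route length ≈ 201 mi.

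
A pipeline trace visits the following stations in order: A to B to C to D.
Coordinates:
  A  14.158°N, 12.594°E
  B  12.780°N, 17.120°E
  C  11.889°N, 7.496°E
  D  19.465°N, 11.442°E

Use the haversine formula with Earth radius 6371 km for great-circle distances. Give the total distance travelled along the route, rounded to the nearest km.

Leg distances:
A→B: 512.8 km  (cumulative 512.8 km)
B→C: 1050.1 km  (cumulative 1562.9 km)
C→D: 942.2 km  (cumulative 2505.1 km)
Total route length ≈ 2505 km.

2505 km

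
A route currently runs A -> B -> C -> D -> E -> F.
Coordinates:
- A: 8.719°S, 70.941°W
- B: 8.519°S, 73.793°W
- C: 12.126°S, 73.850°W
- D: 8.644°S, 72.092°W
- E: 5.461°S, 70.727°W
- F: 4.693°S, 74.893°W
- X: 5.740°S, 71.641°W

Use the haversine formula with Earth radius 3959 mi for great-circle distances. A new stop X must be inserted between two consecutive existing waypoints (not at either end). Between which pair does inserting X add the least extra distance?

between E and F

Added distance for inserting X between each consecutive pair:
A–B: 258.2 mi
B–C: 459.2 mi
C–D: 400.7 mi
D–E: 29.7 mi
E–F: 9.3 mi
Smallest added distance is 9.3 mi, inserting between E and F.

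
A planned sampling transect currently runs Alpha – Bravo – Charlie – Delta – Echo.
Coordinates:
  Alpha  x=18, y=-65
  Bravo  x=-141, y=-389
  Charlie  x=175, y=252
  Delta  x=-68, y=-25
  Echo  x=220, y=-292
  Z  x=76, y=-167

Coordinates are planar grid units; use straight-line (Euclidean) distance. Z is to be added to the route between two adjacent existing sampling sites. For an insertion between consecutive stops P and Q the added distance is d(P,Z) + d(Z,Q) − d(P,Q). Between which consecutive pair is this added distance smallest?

Added distance for inserting Z between each consecutive pair:
Alpha–Bravo: 66.9
Bravo–Charlie: 26.3
Charlie–Delta: 264.3
Delta–Echo: 0.2
Smallest added distance is 0.2, inserting between Delta and Echo.

between Delta and Echo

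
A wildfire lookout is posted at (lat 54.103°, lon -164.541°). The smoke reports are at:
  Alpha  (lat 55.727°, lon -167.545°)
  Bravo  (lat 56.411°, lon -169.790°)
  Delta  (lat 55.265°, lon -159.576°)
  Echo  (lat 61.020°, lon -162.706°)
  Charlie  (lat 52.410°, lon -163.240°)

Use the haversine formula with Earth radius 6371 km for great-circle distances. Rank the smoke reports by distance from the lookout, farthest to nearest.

Echo, Bravo, Delta, Alpha, Charlie

Computing each great-circle distance from (lat 54.103°, lon -164.541°):
Echo (lat 61.020°, lon -162.706°): 776.8 km
Bravo (lat 56.411°, lon -169.790°): 419.9 km
Delta (lat 55.265°, lon -159.576°): 344.2 km
Alpha (lat 55.727°, lon -167.545°): 263.5 km
Charlie (lat 52.410°, lon -163.240°): 207.2 km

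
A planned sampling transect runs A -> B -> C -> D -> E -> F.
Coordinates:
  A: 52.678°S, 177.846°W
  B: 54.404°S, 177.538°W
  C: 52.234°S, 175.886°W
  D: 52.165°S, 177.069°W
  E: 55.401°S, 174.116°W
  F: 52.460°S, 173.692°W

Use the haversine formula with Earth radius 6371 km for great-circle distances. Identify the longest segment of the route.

Leg distances:
A→B: 193.0 km
B→C: 265.1 km
C→D: 81.0 km
D→E: 408.7 km
E→F: 328.2 km
The longest leg is D–E at 408.7 km.

D–E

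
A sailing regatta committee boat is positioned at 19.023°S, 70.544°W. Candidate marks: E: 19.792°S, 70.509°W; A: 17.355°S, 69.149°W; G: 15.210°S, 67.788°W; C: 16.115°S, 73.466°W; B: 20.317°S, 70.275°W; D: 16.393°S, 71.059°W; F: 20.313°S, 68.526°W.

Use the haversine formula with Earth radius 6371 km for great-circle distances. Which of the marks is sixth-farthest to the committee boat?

B

Distances from the committee boat (19.023°S, 70.544°W):
G: 515.3 km
C: 447.7 km
D: 297.5 km
F: 255.4 km
A: 236.9 km
B: 146.6 km
E: 85.6 km
The sixth-farthest is B at 146.6 km.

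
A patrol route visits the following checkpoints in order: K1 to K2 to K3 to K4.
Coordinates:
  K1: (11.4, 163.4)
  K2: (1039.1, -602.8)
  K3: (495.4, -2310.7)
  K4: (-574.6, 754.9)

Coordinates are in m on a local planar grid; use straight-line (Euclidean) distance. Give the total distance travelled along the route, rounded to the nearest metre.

6321 m

Leg distances:
K1→K2: 1281.9 m  (cumulative 1281.9 m)
K2→K3: 1792.4 m  (cumulative 3074.2 m)
K3→K4: 3247.0 m  (cumulative 6321.2 m)
Total route length ≈ 6321 m.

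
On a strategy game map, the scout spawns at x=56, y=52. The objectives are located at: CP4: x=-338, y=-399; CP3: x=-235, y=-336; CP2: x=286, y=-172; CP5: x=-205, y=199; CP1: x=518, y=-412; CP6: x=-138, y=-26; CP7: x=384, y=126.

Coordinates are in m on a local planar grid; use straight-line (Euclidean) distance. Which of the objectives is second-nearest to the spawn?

CP5

Distances from the spawn (x=56, y=52):
CP6: 209.1 m
CP5: 299.5 m
CP2: 321.1 m
CP7: 336.2 m
CP3: 485.0 m
CP4: 598.9 m
CP1: 654.8 m
The second-nearest is CP5 at 299.5 m.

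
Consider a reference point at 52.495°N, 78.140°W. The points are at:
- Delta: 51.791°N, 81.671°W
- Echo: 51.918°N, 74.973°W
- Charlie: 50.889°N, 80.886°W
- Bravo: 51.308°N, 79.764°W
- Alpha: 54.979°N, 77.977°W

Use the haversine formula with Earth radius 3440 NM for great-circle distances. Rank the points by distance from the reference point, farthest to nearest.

Computing each great-circle distance from 52.495°N, 78.140°W:
Alpha 54.979°N, 77.977°W: 149.2 NM
Charlie 50.889°N, 80.886°W: 140.5 NM
Delta 51.791°N, 81.671°W: 136.8 NM
Echo 51.918°N, 74.973°W: 121.6 NM
Bravo 51.308°N, 79.764°W: 93.3 NM

Alpha, Charlie, Delta, Echo, Bravo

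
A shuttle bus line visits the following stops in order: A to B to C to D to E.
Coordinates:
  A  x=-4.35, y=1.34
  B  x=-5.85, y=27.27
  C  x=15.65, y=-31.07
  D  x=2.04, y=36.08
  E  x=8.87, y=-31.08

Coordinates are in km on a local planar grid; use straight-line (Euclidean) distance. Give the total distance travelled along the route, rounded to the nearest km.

Leg distances:
A→B: 26.0 km  (cumulative 26.0 km)
B→C: 62.2 km  (cumulative 88.1 km)
C→D: 68.5 km  (cumulative 156.7 km)
D→E: 67.5 km  (cumulative 224.2 km)
Total route length ≈ 224 km.

224 km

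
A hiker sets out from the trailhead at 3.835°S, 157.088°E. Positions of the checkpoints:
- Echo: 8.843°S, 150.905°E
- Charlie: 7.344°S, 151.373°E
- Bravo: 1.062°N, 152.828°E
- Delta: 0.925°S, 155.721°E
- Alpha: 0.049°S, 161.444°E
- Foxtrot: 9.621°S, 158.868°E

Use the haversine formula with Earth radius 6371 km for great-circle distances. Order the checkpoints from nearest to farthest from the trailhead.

Delta, Alpha, Foxtrot, Bravo, Charlie, Echo

Distance from the trailhead at 3.835°S, 157.088°E to each:
Delta 0.925°S, 155.721°E: 357.4 km
Alpha 0.049°S, 161.444°E: 641.5 km
Foxtrot 9.621°S, 158.868°E: 672.7 km
Bravo 1.062°N, 152.828°E: 721.5 km
Charlie 7.344°S, 151.373°E: 743.0 km
Echo 8.843°S, 150.905°E: 881.3 km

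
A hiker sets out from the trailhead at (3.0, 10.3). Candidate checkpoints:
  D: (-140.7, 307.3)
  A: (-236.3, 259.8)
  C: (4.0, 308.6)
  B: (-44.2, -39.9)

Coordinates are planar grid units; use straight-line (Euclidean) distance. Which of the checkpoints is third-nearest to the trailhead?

D

Distance to each, sorted:
B: 68.9
C: 298.3
D: 329.9
A: 345.7
The third-nearest is D at 329.9.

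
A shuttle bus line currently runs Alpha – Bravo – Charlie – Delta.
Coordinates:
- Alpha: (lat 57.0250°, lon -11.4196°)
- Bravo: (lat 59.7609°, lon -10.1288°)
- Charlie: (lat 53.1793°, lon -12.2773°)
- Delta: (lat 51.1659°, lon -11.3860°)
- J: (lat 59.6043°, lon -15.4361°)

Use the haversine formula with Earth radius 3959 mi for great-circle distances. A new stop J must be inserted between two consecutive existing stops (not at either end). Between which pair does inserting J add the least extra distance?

Added distance for inserting J between each consecutive pair:
Alpha–Bravo: 220.8 mi
Bravo–Charlie: 183.3 mi
Charlie–Delta: 919.9 mi
Smallest added distance is 183.3 mi, inserting between Bravo and Charlie.

between Bravo and Charlie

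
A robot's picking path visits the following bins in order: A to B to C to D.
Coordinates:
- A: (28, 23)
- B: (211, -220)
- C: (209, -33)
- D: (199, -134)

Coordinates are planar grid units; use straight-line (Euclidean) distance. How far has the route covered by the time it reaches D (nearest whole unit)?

593

Leg distances:
A→B: 304.2  (cumulative 304.2)
B→C: 187.0  (cumulative 491.2)
C→D: 101.5  (cumulative 592.7)
Cumulative distance at D ≈ 593.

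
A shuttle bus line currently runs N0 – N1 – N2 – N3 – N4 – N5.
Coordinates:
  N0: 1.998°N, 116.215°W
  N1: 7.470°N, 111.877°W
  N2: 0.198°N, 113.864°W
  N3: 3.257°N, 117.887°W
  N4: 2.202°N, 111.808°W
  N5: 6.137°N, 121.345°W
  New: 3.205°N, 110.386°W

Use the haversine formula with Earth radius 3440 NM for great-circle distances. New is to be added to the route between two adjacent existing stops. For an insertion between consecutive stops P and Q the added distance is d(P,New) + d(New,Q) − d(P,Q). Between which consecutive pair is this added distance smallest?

Added distance for inserting New between each consecutive pair:
N0–N1: 209.5 NM
N1–N2: 94.6 NM
N2–N3: 422.3 NM
N3–N4: 184.0 NM
N4–N5: 165.4 NM
Smallest added distance is 94.6 NM, inserting between N1 and N2.

between N1 and N2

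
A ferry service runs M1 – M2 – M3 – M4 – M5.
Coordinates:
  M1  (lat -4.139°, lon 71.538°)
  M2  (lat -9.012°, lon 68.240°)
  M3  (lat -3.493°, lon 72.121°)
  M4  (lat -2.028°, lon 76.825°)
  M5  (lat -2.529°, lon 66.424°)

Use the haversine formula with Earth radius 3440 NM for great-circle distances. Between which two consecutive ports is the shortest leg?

Leg distances:
M1→M2: 352.5 NM
M2→M3: 404.2 NM
M3→M4: 295.5 NM
M4→M5: 624.7 NM
The shortest leg is M3–M4 at 295.5 NM.

M3–M4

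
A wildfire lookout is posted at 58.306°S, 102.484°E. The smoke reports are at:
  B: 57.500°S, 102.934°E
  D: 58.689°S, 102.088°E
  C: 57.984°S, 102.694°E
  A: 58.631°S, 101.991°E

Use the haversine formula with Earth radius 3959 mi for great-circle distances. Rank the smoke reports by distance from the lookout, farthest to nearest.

Distances from the lookout:
B 57.500°S, 102.934°E: 58.1 mi
D 58.689°S, 102.088°E: 30.1 mi
A 58.631°S, 101.991°E: 28.7 mi
C 57.984°S, 102.694°E: 23.5 mi

B, D, A, C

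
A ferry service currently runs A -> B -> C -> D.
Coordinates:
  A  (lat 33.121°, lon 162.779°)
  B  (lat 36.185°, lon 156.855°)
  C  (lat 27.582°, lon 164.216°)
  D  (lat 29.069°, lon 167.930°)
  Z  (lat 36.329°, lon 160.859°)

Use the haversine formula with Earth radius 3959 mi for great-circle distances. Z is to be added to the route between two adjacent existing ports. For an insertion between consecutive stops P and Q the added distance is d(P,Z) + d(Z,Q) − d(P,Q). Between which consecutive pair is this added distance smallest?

Added distance for inserting Z between each consecutive pair:
A–B: 72.7 mi
B–C: 124.6 mi
C–D: 1035.5 mi
Smallest added distance is 72.7 mi, inserting between A and B.

between A and B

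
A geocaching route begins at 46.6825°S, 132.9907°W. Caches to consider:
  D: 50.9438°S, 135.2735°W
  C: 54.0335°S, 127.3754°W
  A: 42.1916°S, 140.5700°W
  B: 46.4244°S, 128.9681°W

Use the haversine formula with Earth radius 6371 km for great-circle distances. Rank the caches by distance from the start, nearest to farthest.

Computing each great-circle distance from 46.6825°S, 132.9907°W:
B 46.4244°S, 128.9681°W: 308.9 km
D 50.9438°S, 135.2735°W: 502.4 km
A 42.1916°S, 140.5700°W: 781.3 km
C 54.0335°S, 127.3754°W: 908.6 km

B, D, A, C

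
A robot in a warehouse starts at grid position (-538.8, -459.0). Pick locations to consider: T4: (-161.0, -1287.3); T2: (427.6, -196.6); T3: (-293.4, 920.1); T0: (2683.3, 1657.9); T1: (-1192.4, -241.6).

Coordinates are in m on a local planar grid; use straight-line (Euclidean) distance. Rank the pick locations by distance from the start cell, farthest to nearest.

T0, T3, T2, T4, T1

Distances from the start cell:
T0 (2683.3, 1657.9): 3855.3 m
T3 (-293.4, 920.1): 1400.8 m
T2 (427.6, -196.6): 1001.4 m
T4 (-161.0, -1287.3): 910.4 m
T1 (-1192.4, -241.6): 688.8 m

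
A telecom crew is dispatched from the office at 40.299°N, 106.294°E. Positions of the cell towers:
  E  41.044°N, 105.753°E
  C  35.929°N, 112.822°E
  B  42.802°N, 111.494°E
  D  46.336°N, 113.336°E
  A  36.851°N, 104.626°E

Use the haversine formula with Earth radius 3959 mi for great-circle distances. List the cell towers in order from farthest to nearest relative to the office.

D, C, B, A, E

Distances from the office:
D 46.336°N, 113.336°E: 546.7 mi
C 35.929°N, 112.822°E: 465.7 mi
B 42.802°N, 111.494°E: 319.6 mi
A 36.851°N, 104.626°E: 254.7 mi
E 41.044°N, 105.753°E: 58.8 mi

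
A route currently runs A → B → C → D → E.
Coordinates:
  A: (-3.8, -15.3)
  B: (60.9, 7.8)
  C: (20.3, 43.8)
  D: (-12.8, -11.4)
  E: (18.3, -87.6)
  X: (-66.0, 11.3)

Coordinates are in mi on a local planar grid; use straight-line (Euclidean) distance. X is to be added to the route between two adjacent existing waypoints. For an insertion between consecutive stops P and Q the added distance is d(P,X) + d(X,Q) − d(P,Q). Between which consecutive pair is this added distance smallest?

between C and D

Added distance for inserting X between each consecutive pair:
A–B: 125.9 mi
B–C: 164.9 mi
C–D: 85.7 mi
D–E: 105.5 mi
Smallest added distance is 85.7 mi, inserting between C and D.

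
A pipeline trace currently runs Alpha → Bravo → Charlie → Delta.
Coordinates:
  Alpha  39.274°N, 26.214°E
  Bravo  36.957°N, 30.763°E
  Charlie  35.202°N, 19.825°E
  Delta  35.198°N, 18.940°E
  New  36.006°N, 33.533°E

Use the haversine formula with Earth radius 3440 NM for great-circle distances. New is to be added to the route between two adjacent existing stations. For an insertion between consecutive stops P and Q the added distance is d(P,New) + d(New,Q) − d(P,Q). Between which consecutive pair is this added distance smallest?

Added distance for inserting New between each consecutive pair:
Alpha–Bravo: 288.7 NM
Bravo–Charlie: 275.0 NM
Charlie–Delta: 1340.3 NM
Smallest added distance is 275.0 NM, inserting between Bravo and Charlie.

between Bravo and Charlie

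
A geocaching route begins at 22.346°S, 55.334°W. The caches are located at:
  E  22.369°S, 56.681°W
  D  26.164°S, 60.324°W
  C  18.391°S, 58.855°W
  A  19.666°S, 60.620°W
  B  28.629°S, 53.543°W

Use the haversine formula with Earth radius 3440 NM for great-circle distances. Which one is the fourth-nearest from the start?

Distance to each, sorted:
E: 74.8 NM
C: 309.3 NM
A: 337.1 NM
D: 356.5 NM
B: 389.5 NM
The fourth-nearest is D at 356.5 NM.

D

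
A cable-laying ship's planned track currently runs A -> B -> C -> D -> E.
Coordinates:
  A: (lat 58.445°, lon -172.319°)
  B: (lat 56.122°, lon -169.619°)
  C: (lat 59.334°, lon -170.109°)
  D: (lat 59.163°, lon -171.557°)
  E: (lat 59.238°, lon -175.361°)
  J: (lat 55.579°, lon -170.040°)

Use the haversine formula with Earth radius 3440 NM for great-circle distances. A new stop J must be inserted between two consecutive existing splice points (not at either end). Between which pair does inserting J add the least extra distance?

between A and B

Added distance for inserting J between each consecutive pair:
A–B: 58.4 NM
B–C: 67.5 NM
C–D: 400.5 NM
D–E: 382.6 NM
Smallest added distance is 58.4 NM, inserting between A and B.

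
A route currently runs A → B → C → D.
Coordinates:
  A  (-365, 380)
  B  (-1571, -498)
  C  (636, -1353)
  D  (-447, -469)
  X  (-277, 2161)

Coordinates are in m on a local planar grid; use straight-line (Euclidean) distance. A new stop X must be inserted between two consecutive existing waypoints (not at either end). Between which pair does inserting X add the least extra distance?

between A and B

Added distance for inserting X between each consecutive pair:
A–B: 3248.6 m
B–C: 4221.0 m
C–D: 4868.2 m
Smallest added distance is 3248.6 m, inserting between A and B.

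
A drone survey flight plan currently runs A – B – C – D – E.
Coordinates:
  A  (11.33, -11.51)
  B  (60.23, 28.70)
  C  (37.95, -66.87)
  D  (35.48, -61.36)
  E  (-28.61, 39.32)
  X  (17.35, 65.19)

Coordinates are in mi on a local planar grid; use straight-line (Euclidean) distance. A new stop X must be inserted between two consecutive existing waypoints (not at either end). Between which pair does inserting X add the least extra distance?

Added distance for inserting X between each consecutive pair:
A–B: 69.9 mi
B–C: 91.8 mi
C–D: 255.5 mi
D–E: 61.2 mi
Smallest added distance is 61.2 mi, inserting between D and E.

between D and E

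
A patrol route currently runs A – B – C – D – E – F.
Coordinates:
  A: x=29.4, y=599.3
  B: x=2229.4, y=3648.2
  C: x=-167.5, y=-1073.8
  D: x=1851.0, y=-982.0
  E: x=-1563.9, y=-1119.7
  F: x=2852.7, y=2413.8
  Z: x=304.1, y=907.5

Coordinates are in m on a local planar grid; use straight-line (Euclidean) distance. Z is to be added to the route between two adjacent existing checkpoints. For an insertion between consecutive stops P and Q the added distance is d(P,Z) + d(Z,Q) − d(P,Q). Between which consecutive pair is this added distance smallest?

Added distance for inserting Z between each consecutive pair:
A–B: 2.5 m
B–C: 90.5 m
C–D: 2458.0 m
D–E: 1780.9 m
E–F: 60.9 m
Smallest added distance is 2.5 m, inserting between A and B.

between A and B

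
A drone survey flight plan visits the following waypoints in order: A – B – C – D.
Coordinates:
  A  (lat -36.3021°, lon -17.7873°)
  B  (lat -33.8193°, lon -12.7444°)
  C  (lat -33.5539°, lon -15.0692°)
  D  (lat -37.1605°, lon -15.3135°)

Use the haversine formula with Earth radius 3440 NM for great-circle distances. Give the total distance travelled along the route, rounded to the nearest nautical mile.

Leg distances:
A→B: 289.1 NM  (cumulative 289.1 NM)
B→C: 117.2 NM  (cumulative 406.4 NM)
C→D: 216.9 NM  (cumulative 623.2 NM)
Total route length ≈ 623 NM.

623 NM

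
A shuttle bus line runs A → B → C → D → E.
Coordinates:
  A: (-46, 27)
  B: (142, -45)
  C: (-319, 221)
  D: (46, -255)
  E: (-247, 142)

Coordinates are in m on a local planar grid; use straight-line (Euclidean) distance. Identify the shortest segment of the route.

Leg distances:
A→B: 201.3 m
B→C: 532.2 m
C→D: 599.8 m
D→E: 493.4 m
The shortest leg is A–B at 201.3 m.

A–B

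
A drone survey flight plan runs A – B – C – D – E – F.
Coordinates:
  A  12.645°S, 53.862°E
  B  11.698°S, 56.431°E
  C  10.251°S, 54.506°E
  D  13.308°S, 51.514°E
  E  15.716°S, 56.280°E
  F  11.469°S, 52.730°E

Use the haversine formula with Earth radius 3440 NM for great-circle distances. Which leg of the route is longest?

E–F

Leg distances:
A→B: 161.1 NM
B→C: 142.9 NM
C→D: 254.2 NM
D→E: 312.4 NM
E→F: 328.5 NM
The longest leg is E–F at 328.5 NM.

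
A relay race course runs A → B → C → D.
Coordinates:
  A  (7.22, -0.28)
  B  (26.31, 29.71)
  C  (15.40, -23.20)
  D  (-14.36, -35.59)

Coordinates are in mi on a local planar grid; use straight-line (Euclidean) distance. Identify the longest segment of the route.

Leg distances:
A→B: 35.6 mi
B→C: 54.0 mi
C→D: 32.2 mi
The longest leg is B–C at 54.0 mi.

B–C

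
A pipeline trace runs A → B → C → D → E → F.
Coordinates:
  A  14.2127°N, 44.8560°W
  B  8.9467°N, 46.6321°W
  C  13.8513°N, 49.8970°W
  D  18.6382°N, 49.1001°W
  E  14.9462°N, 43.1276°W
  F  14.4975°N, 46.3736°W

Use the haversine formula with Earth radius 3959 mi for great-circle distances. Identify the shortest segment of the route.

Leg distances:
A→B: 383.2 mi
B→C: 404.6 mi
C→D: 335.0 mi
D→E: 470.2 mi
E→F: 219.1 mi
The shortest leg is E–F at 219.1 mi.

E–F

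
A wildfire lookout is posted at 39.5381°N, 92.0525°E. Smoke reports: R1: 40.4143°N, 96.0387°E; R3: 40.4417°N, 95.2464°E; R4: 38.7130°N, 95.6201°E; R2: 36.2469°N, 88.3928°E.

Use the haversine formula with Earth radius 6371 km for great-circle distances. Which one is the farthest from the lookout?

R2

Distance to each, sorted:
R2: 486.8 km
R1: 353.3 km
R4: 321.1 km
R3: 290.0 km
The farthest is R2 at 486.8 km.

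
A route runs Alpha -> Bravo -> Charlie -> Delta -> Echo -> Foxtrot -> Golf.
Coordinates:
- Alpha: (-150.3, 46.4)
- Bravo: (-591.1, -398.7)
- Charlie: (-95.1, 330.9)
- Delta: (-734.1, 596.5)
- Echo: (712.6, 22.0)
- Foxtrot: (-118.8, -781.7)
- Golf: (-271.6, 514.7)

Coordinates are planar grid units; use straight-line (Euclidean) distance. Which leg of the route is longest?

Leg distances:
Alpha→Bravo: 626.4
Bravo→Charlie: 882.2
Charlie→Delta: 692.0
Delta→Echo: 1556.6
Echo→Foxtrot: 1156.4
Foxtrot→Golf: 1305.4
The longest leg is Delta–Echo at 1556.6.

Delta–Echo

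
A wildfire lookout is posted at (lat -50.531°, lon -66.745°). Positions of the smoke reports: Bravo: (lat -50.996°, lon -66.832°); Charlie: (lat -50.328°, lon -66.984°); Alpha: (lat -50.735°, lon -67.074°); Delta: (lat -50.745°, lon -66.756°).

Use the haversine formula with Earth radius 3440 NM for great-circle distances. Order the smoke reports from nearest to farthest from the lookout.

Delta, Charlie, Alpha, Bravo

Distances from the lookout:
Delta (lat -50.745°, lon -66.756°): 12.9 NM
Charlie (lat -50.328°, lon -66.984°): 15.2 NM
Alpha (lat -50.735°, lon -67.074°): 17.5 NM
Bravo (lat -50.996°, lon -66.832°): 28.1 NM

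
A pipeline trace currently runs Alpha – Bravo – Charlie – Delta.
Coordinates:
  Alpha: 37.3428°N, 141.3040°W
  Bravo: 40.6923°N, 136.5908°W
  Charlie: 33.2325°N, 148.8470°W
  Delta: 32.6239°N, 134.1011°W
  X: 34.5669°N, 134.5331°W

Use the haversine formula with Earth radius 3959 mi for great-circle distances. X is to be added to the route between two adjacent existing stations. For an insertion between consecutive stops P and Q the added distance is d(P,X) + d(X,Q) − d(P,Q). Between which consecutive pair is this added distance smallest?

between Charlie and Delta

Added distance for inserting X between each consecutive pair:
Alpha–Bravo: 519.5 mi
Bravo–Charlie: 414.1 mi
Charlie–Delta: 106.4 mi
Smallest added distance is 106.4 mi, inserting between Charlie and Delta.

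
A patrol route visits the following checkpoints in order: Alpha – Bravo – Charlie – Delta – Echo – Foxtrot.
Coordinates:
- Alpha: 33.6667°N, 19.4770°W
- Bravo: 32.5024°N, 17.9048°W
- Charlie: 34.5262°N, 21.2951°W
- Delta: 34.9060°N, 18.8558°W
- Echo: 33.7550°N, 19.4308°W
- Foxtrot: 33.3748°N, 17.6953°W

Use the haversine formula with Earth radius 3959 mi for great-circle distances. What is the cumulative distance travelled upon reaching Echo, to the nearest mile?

Leg distances:
Alpha→Bravo: 121.5 mi  (cumulative 121.5 mi)
Bravo→Charlie: 240.2 mi  (cumulative 361.7 mi)
Charlie→Delta: 141.0 mi  (cumulative 502.7 mi)
Delta→Echo: 86.0 mi  (cumulative 588.7 mi)
Cumulative distance at Echo ≈ 589 mi.

589 mi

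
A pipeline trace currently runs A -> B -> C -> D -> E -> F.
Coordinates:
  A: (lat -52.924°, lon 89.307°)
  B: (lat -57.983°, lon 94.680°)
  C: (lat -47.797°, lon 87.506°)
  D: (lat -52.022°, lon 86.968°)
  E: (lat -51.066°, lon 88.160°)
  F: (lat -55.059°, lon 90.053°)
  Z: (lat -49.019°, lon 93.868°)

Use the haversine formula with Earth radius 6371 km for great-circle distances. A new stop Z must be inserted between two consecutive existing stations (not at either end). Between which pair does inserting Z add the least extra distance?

Added distance for inserting Z between each consecutive pair:
A–B: 880.7 km
B–C: 257.9 km
C–D: 608.1 km
D–E: 922.9 km
E–F: 725.3 km
Smallest added distance is 257.9 km, inserting between B and C.

between B and C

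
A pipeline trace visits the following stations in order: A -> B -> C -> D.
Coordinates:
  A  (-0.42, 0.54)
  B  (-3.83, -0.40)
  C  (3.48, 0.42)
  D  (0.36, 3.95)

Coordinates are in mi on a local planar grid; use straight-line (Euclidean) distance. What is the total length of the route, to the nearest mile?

Leg distances:
A→B: 3.5 mi  (cumulative 3.5 mi)
B→C: 7.4 mi  (cumulative 10.9 mi)
C→D: 4.7 mi  (cumulative 15.6 mi)
Total route length ≈ 16 mi.

16 mi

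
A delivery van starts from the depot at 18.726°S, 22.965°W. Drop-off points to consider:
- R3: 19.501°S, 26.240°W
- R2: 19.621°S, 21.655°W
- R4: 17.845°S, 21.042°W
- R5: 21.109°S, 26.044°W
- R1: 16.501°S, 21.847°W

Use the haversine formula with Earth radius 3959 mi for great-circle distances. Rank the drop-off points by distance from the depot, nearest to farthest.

Distance from the depot at 18.726°S, 22.965°W to each:
R2 19.621°S, 21.655°W: 105.5 mi
R4 17.845°S, 21.042°W: 140.1 mi
R1 16.501°S, 21.847°W: 170.5 mi
R3 19.501°S, 26.240°W: 220.4 mi
R5 21.109°S, 26.044°W: 259.1 mi

R2, R4, R1, R3, R5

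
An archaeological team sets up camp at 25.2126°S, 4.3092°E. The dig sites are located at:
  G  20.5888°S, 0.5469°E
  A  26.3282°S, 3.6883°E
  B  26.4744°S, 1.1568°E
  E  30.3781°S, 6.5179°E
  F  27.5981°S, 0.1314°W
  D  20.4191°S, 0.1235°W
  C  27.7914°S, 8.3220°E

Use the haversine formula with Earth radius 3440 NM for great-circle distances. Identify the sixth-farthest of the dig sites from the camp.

B

Distances from the camp (25.2126°S, 4.3092°E):
D: 378.1 NM
G: 346.9 NM
E: 331.6 NM
F: 278.4 NM
C: 265.4 NM
B: 186.4 NM
A: 74.9 NM
The sixth-farthest is B at 186.4 NM.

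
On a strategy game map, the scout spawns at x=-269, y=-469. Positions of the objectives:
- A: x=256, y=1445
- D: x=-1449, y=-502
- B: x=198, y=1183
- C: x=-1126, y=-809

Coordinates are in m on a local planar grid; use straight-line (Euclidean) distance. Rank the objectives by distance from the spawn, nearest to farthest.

C, D, B, A

Distances from the spawn:
C x=-1126, y=-809: 922.0 m
D x=-1449, y=-502: 1180.5 m
B x=198, y=1183: 1716.7 m
A x=256, y=1445: 1984.7 m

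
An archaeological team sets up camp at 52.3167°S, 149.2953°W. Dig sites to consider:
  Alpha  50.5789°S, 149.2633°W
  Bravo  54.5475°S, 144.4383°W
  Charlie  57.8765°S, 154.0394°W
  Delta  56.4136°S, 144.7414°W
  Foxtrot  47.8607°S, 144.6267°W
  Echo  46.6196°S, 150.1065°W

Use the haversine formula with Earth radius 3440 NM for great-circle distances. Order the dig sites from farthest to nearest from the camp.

Charlie, Echo, Foxtrot, Delta, Bravo, Alpha

Computing each great-circle distance from 52.3167°S, 149.2953°W:
Charlie 57.8765°S, 154.0394°W: 371.3 NM
Echo 46.6196°S, 150.1065°W: 343.5 NM
Foxtrot 47.8607°S, 144.6267°W: 322.2 NM
Delta 56.4136°S, 144.7414°W: 292.9 NM
Bravo 54.5475°S, 144.4383°W: 219.3 NM
Alpha 50.5789°S, 149.2633°W: 104.3 NM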